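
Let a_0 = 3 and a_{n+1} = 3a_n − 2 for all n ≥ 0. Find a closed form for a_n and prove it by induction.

Claim: a_n = 2·3^n + 1.

Base case: a_0 = 3, and 2·3^0 + 1 = 2 + 1 = 3.
Assume a_k = 2·3^k + 1 for some k ≥ 0.
Then a_{k+1} = 3a_k − 2 = 3·(2·3^k + 1) − 2 = 6·3^k + 3 − 2 = 2·3^{k+1} + 1.
Hence a_n = 2·3^n + 1 for every n ≥ 0, by induction.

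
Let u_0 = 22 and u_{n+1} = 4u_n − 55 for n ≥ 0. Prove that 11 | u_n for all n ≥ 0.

Base case: u_0 = 22 = 11·2, so 11 | u_0.
Assume 11 | u_j, so u_j = 11t for some integer t.
Then u_{j+1} = 4u_j − 55 = 4·(11t) − 55 = 11(4t − 5), so 11 | u_{j+1}.
Hence 11 | u_n for every n ≥ 0, by induction.

11 | u_n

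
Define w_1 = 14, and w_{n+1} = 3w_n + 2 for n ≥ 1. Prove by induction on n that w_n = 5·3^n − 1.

Base case: w_1 = 14, and 5·3^1 − 1 = 15 − 1 = 14.
Assume w_m = 5·3^m − 1 for some m ≥ 1.
Then w_{m+1} = 3w_m + 2 = 3·(5·3^m − 1) + 2 = 15·3^m − 3 + 2 = 5·3^{m+1} − 1.
By induction, w_n = 5·3^n − 1 for all n ≥ 1.

w_n = 5·3^n − 1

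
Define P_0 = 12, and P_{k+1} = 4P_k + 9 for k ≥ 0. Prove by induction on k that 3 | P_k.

Base case: P_0 = 12 = 3·4, so 3 | P_0.
Assume 3 | P_j, so P_j = 3t for some integer t.
Then P_{j+1} = 4P_j + 9 = 4·(3t) + 9 = 3(4t + 3), so 3 | P_{j+1}.
This completes the inductive step, so 3 | P_k for all k ≥ 0.

3 | P_k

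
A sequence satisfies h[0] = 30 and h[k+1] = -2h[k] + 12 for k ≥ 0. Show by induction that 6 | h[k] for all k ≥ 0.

Base case: h[0] = 30 = 6·5, so 6 | h[0].
Assume 6 | h[m], so h[m] = 6t for some integer t.
Then h[m+1] = -2h[m] + 12 = -2·(6t) + 12 = 6(-2t + 2), so 6 | h[m+1].
So the property holds for m+1, and by induction 6 | h[k] for all k ≥ 0.

6 | h[k]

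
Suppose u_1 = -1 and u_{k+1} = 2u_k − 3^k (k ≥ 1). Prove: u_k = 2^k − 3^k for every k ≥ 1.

Base case: u_1 = -1, and 2^1 − 3^1 = 2 − 3 = -1.
Assume u_r = 2^r − 3^r for some r ≥ 1.
Then u_{r+1} = 2u_r − 3^r = 2·(2^r − 3^r) − 3^r = 2^{r+1} − 2·3^r − 3^r = 2^{r+1} − 3·3^r = 2^{r+1} − 3^{r+1}.
This completes the inductive step, so u_k = 2^k − 3^k for all k ≥ 1.

u_k = 2^k − 3^k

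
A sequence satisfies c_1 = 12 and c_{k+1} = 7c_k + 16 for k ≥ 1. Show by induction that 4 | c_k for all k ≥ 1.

Base case: c_1 = 12 = 4·3, so 4 | c_1.
Assume 4 | c_j, so c_j = 4t for some integer t.
Then c_{j+1} = 7c_j + 16 = 7·(4t) + 16 = 4(7t + 4), so 4 | c_{j+1}.
So the property holds for j+1, and by induction 4 | c_k for all k ≥ 1.

4 | c_k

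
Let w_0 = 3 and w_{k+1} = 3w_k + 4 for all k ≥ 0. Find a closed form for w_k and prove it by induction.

Claim: w_k = 5·3^k − 2.

Base case: w_0 = 3, and 5·3^0 − 2 = 5 − 2 = 3.
Assume w_r = 5·3^r − 2 for some r ≥ 0.
Then w_{r+1} = 3w_r + 4 = 3·(5·3^r − 2) + 4 = 15·3^r − 6 + 4 = 5·3^{r+1} − 2.
This completes the inductive step, so w_k = 5·3^k − 2 for all k ≥ 0.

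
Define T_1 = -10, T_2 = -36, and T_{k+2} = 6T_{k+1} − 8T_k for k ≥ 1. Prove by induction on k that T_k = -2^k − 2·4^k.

Base cases: T_1 = -10 and -2^1 − 2·4^1 = -10; T_2 = -36 and -2^2 − 2·4^2 = -36.
Assume T_i = -2^i − 2·4^i for all 1 ≤ i ≤ j, where j ≥ 2.
Then T_{j+1} = 6T_j − 8T_{j−1} = 6·(-2^j − 2·4^j) − 8·(-2^{j−1} − 2·4^{j−1}) = -(6·2 − 8)2^{j−1} − 2·(6·4 − 8)4^{j−1} = -4·2^{j−1} − 32·4^{j−1} = -2^{j+1} − 2·4^{j+1}.
This completes the inductive step, so T_k = -2^k − 2·4^k for all k ≥ 1.

T_k = -2^k − 2·4^k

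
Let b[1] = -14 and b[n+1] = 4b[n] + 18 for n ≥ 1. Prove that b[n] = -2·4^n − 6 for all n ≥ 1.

Base case: b[1] = -14, and -2·4^1 − 6 = -8 − 6 = -14.
Assume b[j] = -2·4^j − 6 for some j ≥ 1.
Then b[j+1] = 4b[j] + 18 = 4·(-2·4^j − 6) + 18 = -8·4^j − 24 + 18 = -2·4^{j+1} − 6.
So the formula holds for j+1, and by induction b[n] = -2·4^n − 6 for all n ≥ 1.

b[n] = -2·4^n − 6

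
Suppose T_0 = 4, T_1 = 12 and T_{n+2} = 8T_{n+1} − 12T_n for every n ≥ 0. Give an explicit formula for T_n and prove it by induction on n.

Claim: T_n = 3·2^n + 6^n.

Base cases: T_0 = 4 and 3·2^0 + 6^0 = 4; T_1 = 12 and 3·2^1 + 6^1 = 12.
Assume T_j = 3·2^j + 6^j for all 0 ≤ j ≤ r, where r ≥ 1.
Then T_{r+1} = 8T_r − 12T_{r−1} = 8·(3·2^r + 6^r) − 12·(3·2^{r−1} + 6^{r−1}) = 3·(8·2 − 12)2^{r−1} + (8·6 − 12)6^{r−1} = 12·2^{r−1} + 36·6^{r−1} = 3·2^{r+1} + 6^{r+1}.
This completes the inductive step, so T_n = 3·2^n + 6^n for all n ≥ 0.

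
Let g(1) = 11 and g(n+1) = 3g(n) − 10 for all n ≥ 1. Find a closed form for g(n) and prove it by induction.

Claim: g(n) = 2·3^n + 5.

Base case: g(1) = 11, and 2·3^1 + 5 = 6 + 5 = 11.
Assume g(j) = 2·3^j + 5 for some j ≥ 1.
Then g(j+1) = 3g(j) − 10 = 3·(2·3^j + 5) − 10 = 6·3^j + 15 − 10 = 2·3^{j+1} + 5.
This completes the inductive step, so g(n) = 2·3^n + 5 for all n ≥ 1.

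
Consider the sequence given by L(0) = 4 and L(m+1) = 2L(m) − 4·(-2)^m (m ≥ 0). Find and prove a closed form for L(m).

Claim: L(m) = 3·2^m + (-2)^m.

Base case: L(0) = 4, and 3·2^0 + (-2)^0 = 3 + 1 = 4.
Assume L(r) = 3·2^r + (-2)^r for some r ≥ 0.
Then L(r+1) = 2L(r) − 4·(-2)^r = 2·(3·2^r + (-2)^r) − 4·(-2)^r = 3·2^{r+1} + 2·(-2)^r − 4·(-2)^r = 3·2^{r+1} − 2·(-2)^r = 3·2^{r+1} + (-2)^{r+1}.
So the formula holds for r+1, and by induction L(m) = 3·2^m + (-2)^m for all m ≥ 0.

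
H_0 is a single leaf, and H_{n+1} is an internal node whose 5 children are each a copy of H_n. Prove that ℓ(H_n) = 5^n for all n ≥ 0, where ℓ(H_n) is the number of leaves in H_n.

Base case: ℓ(H_0) = 1, and 5^0 = 1.
Assume ℓ(H_k) = 5^k.
Then ℓ(H_{k+1}) = 5·ℓ(H_k) = 5·5^k = 5^{k+1}.
Hence ℓ(H_n) = 5^n for every n ≥ 0, by induction.

ℓ(H_n) = 5^n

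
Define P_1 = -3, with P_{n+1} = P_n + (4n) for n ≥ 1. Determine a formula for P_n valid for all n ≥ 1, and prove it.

Claim: P_n = 2n^2 − 2n − 3.

Base case: P_1 = -3, and 2·1^2 − 2·1 − 3 = -3.
Assume P_r = 2r^2 − 2r − 3.
Then P_{r+1} = P_r + (4r) = (2r^2 − 2r − 3) + (4r) = 2r^2 + 2r − 3,
and 2·(r+1)^2 − 2·(r+1) − 3 = 2r^2 + 2r − 3.
This completes the inductive step, so P_n = 2n^2 − 2n − 3 for all n ≥ 1.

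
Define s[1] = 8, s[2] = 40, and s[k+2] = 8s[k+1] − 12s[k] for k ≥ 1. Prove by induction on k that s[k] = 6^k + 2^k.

Base cases: s[1] = 8 and 6^1 + 2^1 = 8; s[2] = 40 and 6^2 + 2^2 = 40.
Assume s[j] = 6^j + 2^j for all 1 ≤ j ≤ m, where m ≥ 2.
Then s[m+1] = 8s[m] − 12s[m−1] = 8·(6^m + 2^m) − 12·(6^{m−1} + 2^{m−1}) = (8·6 − 12)6^{m−1} + (8·2 − 12)2^{m−1} = 36·6^{m−1} + 4·2^{m−1} = 6^{m+1} + 2^{m+1}.
This completes the inductive step, so s[k] = 6^k + 2^k for all k ≥ 1.

s[k] = 6^k + 2^k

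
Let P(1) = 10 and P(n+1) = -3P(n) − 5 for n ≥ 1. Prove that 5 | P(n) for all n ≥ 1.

Base case: P(1) = 10 = 5·2, so 5 | P(1).
Assume 5 | P(r), so P(r) = 5t for some integer t.
Then P(r+1) = -3P(r) − 5 = -3·(5t) − 5 = 5(-3t − 1), so 5 | P(r+1).
By induction, 5 | P(n) for all n ≥ 1.

5 | P(n)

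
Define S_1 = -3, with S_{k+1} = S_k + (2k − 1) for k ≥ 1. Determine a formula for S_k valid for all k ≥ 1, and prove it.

Claim: S_k = k^2 − 2k − 2.

Base case: S_1 = -3, and 1^2 − 2·1 − 2 = -3.
Assume S_r = r^2 − 2r − 2.
Then S_{r+1} = S_r + (2r − 1) = (r^2 − 2r − 2) + (2r − 1) = r^2 − 3,
and (r+1)^2 − 2·(r+1) − 2 = r^2 − 3.
This completes the inductive step, so S_k = k^2 − 2k − 2 for all k ≥ 1.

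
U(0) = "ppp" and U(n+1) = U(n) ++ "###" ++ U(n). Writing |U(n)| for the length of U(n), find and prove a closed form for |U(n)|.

Claim: |U(n)| = 6·2^n − 3.

Base case: |U(0)| = 3, and 6·2^0 − 3 = 3.
Assume |U(j)| = 6·2^j − 3.
Then |U(j+1)| = |U(j)| + 3 + |U(j)| = 2|U(j)| + 3 = 2(6·2^j − 3) + 3 = 6·2^{j+1} − 6 + 3 = 6·2^{j+1} − 3.
By induction, |U(n)| = 6·2^n − 3 for all n ≥ 0.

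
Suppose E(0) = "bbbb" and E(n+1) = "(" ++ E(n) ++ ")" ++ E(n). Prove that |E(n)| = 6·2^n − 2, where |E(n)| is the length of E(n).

Base case: |E(0)| = 4, and 6·2^0 − 2 = 4.
Assume |E(m)| = 6·2^m − 2.
Then |E(m+1)| = 1 + |E(m)| + 1 + |E(m)| = 2|E(m)| + 2 = 2(6·2^m − 2) + 2 = 6·2^{m+1} − 4 + 2 = 6·2^{m+1} − 2.
So the formula holds for m+1, and by induction |E(n)| = 6·2^n − 2 for all n ≥ 0.

|E(n)| = 6·2^n − 2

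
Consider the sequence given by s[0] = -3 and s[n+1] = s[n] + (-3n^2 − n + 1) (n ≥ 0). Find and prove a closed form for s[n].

Claim: s[n] = -n^3 + n^2 + n − 3.

Base case: s[0] = -3, and -0^3 + 0^2 + 0 − 3 = -3.
Assume s[j] = -j^3 + j^2 + j − 3.
Then s[j+1] = s[j] + (-3j^2 − j + 1) = (-j^3 + j^2 + j − 3) + (-3j^2 − j + 1) = -j^3 − 2j^2 − 2,
and -(j+1)^3 + (j+1)^2 + (j+1) − 3 = -j^3 − 2j^2 − 2.
Hence s[n] = -n^3 + n^2 + n − 3 for every n ≥ 0, by induction.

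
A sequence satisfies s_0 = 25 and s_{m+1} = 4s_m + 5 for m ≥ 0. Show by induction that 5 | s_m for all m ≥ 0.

Base case: s_0 = 25 = 5·5, so 5 | s_0.
Assume 5 | s_r, so s_r = 5t for some integer t.
Then s_{r+1} = 4s_r + 5 = 4·(5t) + 5 = 5(4t + 1), so 5 | s_{r+1}.
This completes the inductive step, so 5 | s_m for all m ≥ 0.

5 | s_m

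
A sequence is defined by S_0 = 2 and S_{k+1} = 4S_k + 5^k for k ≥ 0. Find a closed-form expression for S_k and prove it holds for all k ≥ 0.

Claim: S_k = 4^k + 5^k.

Base case: S_0 = 2, and 4^0 + 5^0 = 1 + 1 = 2.
Assume S_r = 4^r + 5^r for some r ≥ 0.
Then S_{r+1} = 4S_r + 5^r = 4·(4^r + 5^r) + 5^r = 4^{r+1} + 4·5^r + 5^r = 4^{r+1} + 5·5^r = 4^{r+1} + 5^{r+1}.
So the formula holds for r+1, and by induction S_k = 4^k + 5^k for all k ≥ 0.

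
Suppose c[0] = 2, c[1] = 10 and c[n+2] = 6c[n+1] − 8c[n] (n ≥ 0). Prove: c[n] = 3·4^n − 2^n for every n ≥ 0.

Base cases: c[0] = 2 and 3·4^0 − 2^0 = 2; c[1] = 10 and 3·4^1 − 2^1 = 10.
Assume c[j] = 3·4^j − 2^j for all 0 ≤ j ≤ r, where r ≥ 1.
Then c[r+1] = 6c[r] − 8c[r−1] = 6·(3·4^r − 2^r) − 8·(3·4^{r−1} − 2^{r−1}) = 3·(6·4 − 8)4^{r−1} − (6·2 − 8)2^{r−1} = 48·4^{r−1} − 4·2^{r−1} = 3·4^{r+1} − 2^{r+1}.
By strong induction, c[n] = 3·4^n − 2^n for all n ≥ 0.

c[n] = 3·4^n − 2^n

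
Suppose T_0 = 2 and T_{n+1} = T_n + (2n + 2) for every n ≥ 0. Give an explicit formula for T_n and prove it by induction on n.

Claim: T_n = n^2 + n + 2.

Base case: T_0 = 2, and 0^2 + 0 + 2 = 2.
Assume T_r = r^2 + r + 2.
Then T_{r+1} = T_r + (2r + 2) = (r^2 + r + 2) + (2r + 2) = r^2 + 3r + 4,
and (r+1)^2 + (r+1) + 2 = r^2 + 3r + 4.
This completes the inductive step, so T_n = n^2 + n + 2 for all n ≥ 0.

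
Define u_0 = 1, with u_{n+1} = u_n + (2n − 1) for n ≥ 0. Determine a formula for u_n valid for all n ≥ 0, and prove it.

Claim: u_n = n^2 − 2n + 1.

Base case: u_0 = 1, and 0^2 − 2·0 + 1 = 1.
Assume u_j = j^2 − 2j + 1.
Then u_{j+1} = u_j + (2j − 1) = (j^2 − 2j + 1) + (2j − 1) = j^2,
and (j+1)^2 − 2·(j+1) + 1 = j^2.
Hence u_n = n^2 − 2n + 1 for every n ≥ 0, by induction.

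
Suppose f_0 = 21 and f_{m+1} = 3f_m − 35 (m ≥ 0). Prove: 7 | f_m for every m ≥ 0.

Base case: f_0 = 21 = 7·3, so 7 | f_0.
Assume 7 | f_k, so f_k = 7t for some integer t.
Then f_{k+1} = 3f_k − 35 = 3·(7t) − 35 = 7(3t − 5), so 7 | f_{k+1}.
So the property holds for k+1, and by induction 7 | f_m for all m ≥ 0.

7 | f_m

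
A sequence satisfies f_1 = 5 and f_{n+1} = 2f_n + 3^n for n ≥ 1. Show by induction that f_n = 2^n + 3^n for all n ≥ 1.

Base case: f_1 = 5, and 2^1 + 3^1 = 2 + 3 = 5.
Assume f_k = 2^k + 3^k for some k ≥ 1.
Then f_{k+1} = 2f_k + 3^k = 2·(2^k + 3^k) + 3^k = 2^{k+1} + 2·3^k + 3^k = 2^{k+1} + 3·3^k = 2^{k+1} + 3^{k+1}.
So the formula holds for k+1, and by induction f_n = 2^n + 3^n for all n ≥ 1.

f_n = 2^n + 3^n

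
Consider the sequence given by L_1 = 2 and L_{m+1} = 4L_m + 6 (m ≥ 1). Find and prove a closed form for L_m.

Claim: L_m = 4^m − 2.

Base case: L_1 = 2, and 4^1 − 2 = 4 − 2 = 2.
Assume L_k = 4^k − 2 for some k ≥ 1.
Then L_{k+1} = 4L_k + 6 = 4·(4^k − 2) + 6 = 4^{k+1} − 8 + 6 = 4^{k+1} − 2.
This completes the inductive step, so L_m = 4^m − 2 for all m ≥ 1.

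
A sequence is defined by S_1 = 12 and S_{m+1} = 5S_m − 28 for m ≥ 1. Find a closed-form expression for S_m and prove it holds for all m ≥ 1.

Claim: S_m = 5^m + 7.

Base case: S_1 = 12, and 5^1 + 7 = 5 + 7 = 12.
Assume S_k = 5^k + 7 for some k ≥ 1.
Then S_{k+1} = 5S_k − 28 = 5·(5^k + 7) − 28 = 5^{k+1} + 35 − 28 = 5^{k+1} + 7.
Hence S_m = 5^m + 7 for every m ≥ 1, by induction.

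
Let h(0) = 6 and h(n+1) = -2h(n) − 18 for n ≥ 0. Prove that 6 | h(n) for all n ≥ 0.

Base case: h(0) = 6 = 6·1, so 6 | h(0).
Assume 6 | h(r), so h(r) = 6t for some integer t.
Then h(r+1) = -2h(r) − 18 = -2·(6t) − 18 = 6(-2t − 3), so 6 | h(r+1).
Hence 6 | h(n) for every n ≥ 0, by induction.

6 | h(n)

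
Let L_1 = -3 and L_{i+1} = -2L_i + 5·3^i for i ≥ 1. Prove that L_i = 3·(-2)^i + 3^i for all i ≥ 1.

Base case: L_1 = -3, and 3·(-2)^1 + 3^1 = -6 + 3 = -3.
Assume L_k = 3·(-2)^k + 3^k for some k ≥ 1.
Then L_{k+1} = -2L_k + 5·3^k = -2·(3·(-2)^k + 3^k) + 5·3^k = 3·(-2)^{k+1} − 2·3^k + 5·3^k = 3·(-2)^{k+1} + 3·3^k = 3·(-2)^{k+1} + 3^{k+1}.
So the formula holds for k+1, and by induction L_i = 3·(-2)^i + 3^i for all i ≥ 1.

L_i = 3·(-2)^i + 3^i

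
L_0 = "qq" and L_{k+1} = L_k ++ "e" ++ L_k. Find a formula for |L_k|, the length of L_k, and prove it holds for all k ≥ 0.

Claim: |L_k| = 3·2^k − 1.

Base case: |L_0| = 2, and 3·2^0 − 1 = 2.
Assume |L_m| = 3·2^m − 1.
Then |L_{m+1}| = |L_m| + 1 + |L_m| = 2|L_m| + 1 = 2(3·2^m − 1) + 1 = 3·2^{m+1} − 2 + 1 = 3·2^{m+1} − 1.
By induction, |L_k| = 3·2^k − 1 for all k ≥ 0.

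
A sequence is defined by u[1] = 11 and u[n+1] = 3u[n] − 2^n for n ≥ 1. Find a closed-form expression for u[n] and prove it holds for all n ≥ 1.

Claim: u[n] = 3·3^n + 2^n.

Base case: u[1] = 11, and 3·3^1 + 2^1 = 9 + 2 = 11.
Assume u[j] = 3·3^j + 2^j for some j ≥ 1.
Then u[j+1] = 3u[j] − 2^j = 3·(3·3^j + 2^j) − 2^j = 3·3^{j+1} + 3·2^j − 2^j = 3·3^{j+1} + 2·2^j = 3·3^{j+1} + 2^{j+1}.
By induction, u[n] = 3·3^n + 2^n for all n ≥ 1.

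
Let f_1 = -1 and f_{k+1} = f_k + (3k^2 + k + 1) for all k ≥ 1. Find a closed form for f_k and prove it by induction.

Claim: f_k = k^3 − k^2 + k − 2.

Base case: f_1 = -1, and 1^3 − 1^2 + 1 − 2 = -1.
Assume f_j = j^3 − j^2 + j − 2.
Then f_{j+1} = f_j + (3j^2 + j + 1) = (j^3 − j^2 + j − 2) + (3j^2 + j + 1) = j^3 + 2j^2 + 2j − 1,
and (j+1)^3 − (j+1)^2 + (j+1) − 2 = j^3 + 2j^2 + 2j − 1.
Hence f_k = k^3 − k^2 + k − 2 for every k ≥ 1, by induction.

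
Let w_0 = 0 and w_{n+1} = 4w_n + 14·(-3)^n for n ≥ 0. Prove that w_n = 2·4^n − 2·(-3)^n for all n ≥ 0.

Base case: w_0 = 0, and 2·4^0 − 2·(-3)^0 = 2 − 2 = 0.
Assume w_k = 2·4^k − 2·(-3)^k for some k ≥ 0.
Then w_{k+1} = 4w_k + 14·(-3)^k = 4·(2·4^k − 2·(-3)^k) + 14·(-3)^k = 2·4^{k+1} − 8·(-3)^k + 14·(-3)^k = 2·4^{k+1} + 6·(-3)^k = 2·4^{k+1} − 2·(-3)^{k+1}.
So the formula holds for k+1, and by induction w_n = 2·4^n − 2·(-3)^n for all n ≥ 0.

w_n = 2·4^n − 2·(-3)^n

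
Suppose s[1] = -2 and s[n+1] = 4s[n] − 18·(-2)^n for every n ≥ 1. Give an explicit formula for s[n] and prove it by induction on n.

Claim: s[n] = 4^n + 3·(-2)^n.

Base case: s[1] = -2, and 4^1 + 3·(-2)^1 = 4 − 6 = -2.
Assume s[j] = 4^j + 3·(-2)^j for some j ≥ 1.
Then s[j+1] = 4s[j] − 18·(-2)^j = 4·(4^j + 3·(-2)^j) − 18·(-2)^j = 4^{j+1} + 12·(-2)^j − 18·(-2)^j = 4^{j+1} − 6·(-2)^j = 4^{j+1} + 3·(-2)^{j+1}.
By induction, s[n] = 4^n + 3·(-2)^n for all n ≥ 1.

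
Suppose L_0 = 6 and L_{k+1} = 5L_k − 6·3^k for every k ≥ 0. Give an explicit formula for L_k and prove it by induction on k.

Claim: L_k = 3·5^k + 3·3^k.

Base case: L_0 = 6, and 3·5^0 + 3·3^0 = 3 + 3 = 6.
Assume L_m = 3·5^m + 3·3^m for some m ≥ 0.
Then L_{m+1} = 5L_m − 6·3^m = 5·(3·5^m + 3·3^m) − 6·3^m = 3·5^{m+1} + 15·3^m − 6·3^m = 3·5^{m+1} + 9·3^m = 3·5^{m+1} + 3·3^{m+1}.
So the formula holds for m+1, and by induction L_k = 3·5^k + 3·3^k for all k ≥ 0.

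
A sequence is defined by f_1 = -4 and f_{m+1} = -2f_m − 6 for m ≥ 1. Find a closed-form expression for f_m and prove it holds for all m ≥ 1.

Claim: f_m = (-2)^m − 2.

Base case: f_1 = -4, and (-2)^1 − 2 = -2 − 2 = -4.
Assume f_r = (-2)^r − 2 for some r ≥ 1.
Then f_{r+1} = -2f_r − 6 = -2·((-2)^r − 2) − 6 = -2·(-2)^r + 4 − 6 = (-2)^{r+1} − 2.
Hence f_m = (-2)^m − 2 for every m ≥ 1, by induction.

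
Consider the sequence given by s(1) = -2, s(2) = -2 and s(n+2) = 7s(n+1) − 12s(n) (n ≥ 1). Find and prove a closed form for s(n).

Claim: s(n) = 4^n − 2·3^n.

Base cases: s(1) = -2 and 4^1 − 2·3^1 = -2; s(2) = -2 and 4^2 − 2·3^2 = -2.
Assume s(j) = 4^j − 2·3^j for all 1 ≤ j ≤ r, where r ≥ 2.
Then s(r+1) = 7s(r) − 12s(r−1) = 7·(4^r − 2·3^r) − 12·(4^{r−1} − 2·3^{r−1}) = (7·4 − 12)4^{r−1} − 2·(7·3 − 12)3^{r−1} = 16·4^{r−1} − 18·3^{r−1} = 4^{r+1} − 2·3^{r+1}.
By strong induction, s(n) = 4^n − 2·3^n for all n ≥ 1.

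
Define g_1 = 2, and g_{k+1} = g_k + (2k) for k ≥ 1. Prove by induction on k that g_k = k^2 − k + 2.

Base case: g_1 = 2, and 1^2 − 1 + 2 = 2.
Assume g_j = j^2 − j + 2.
Then g_{j+1} = g_j + (2j) = (j^2 − j + 2) + (2j) = j^2 + j + 2,
and (j+1)^2 − (j+1) + 2 = j^2 + j + 2.
Hence g_k = k^2 − k + 2 for every k ≥ 1, by induction.

g_k = k^2 − k + 2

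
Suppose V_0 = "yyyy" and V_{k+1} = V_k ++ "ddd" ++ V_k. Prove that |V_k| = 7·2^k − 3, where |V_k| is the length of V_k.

Base case: |V_0| = 4, and 7·2^0 − 3 = 4.
Assume |V_m| = 7·2^m − 3.
Then |V_{m+1}| = |V_m| + 3 + |V_m| = 2|V_m| + 3 = 2(7·2^m − 3) + 3 = 7·2^{m+1} − 6 + 3 = 7·2^{m+1} − 3.
So the formula holds for m+1, and by induction |V_k| = 7·2^k − 3 for all k ≥ 0.

|V_k| = 7·2^k − 3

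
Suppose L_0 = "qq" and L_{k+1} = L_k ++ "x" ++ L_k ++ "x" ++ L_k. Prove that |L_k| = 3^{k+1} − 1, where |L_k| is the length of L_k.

Base case: |L_0| = 2, and 3^{0+1} − 1 = 2.
Assume |L_m| = 3^{m+1} − 1.
Then |L_{m+1}| = 3|L_m| + 2 = 3(3^{m+1} − 1) + 2 = 3^{m+2} − 3 + 2 = 3^{m+2} − 1.
This completes the inductive step, so |L_k| = 3^{k+1} − 1 for all k ≥ 0.

|L_k| = 3^{k+1} − 1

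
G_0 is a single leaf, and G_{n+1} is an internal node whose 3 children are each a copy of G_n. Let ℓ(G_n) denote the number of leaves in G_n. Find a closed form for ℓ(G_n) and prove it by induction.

Claim: ℓ(G_n) = 3^n.

Base case: ℓ(G_0) = 1, and 3^0 = 1.
Assume ℓ(G_m) = 3^m.
Then ℓ(G_{m+1}) = 3·ℓ(G_m) = 3·3^m = 3^{m+1}.
This completes the inductive step, so ℓ(G_n) = 3^n for all n ≥ 0.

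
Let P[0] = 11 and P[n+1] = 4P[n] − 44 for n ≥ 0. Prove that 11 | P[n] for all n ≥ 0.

Base case: P[0] = 11 = 11·1, so 11 | P[0].
Assume 11 | P[k], so P[k] = 11t for some integer t.
Then P[k+1] = 4P[k] − 44 = 4·(11t) − 44 = 11(4t − 4), so 11 | P[k+1].
By induction, 11 | P[n] for all n ≥ 0.

11 | P[n]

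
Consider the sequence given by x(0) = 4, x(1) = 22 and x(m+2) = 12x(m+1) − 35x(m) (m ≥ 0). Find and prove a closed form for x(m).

Claim: x(m) = 3·5^m + 7^m.

Base cases: x(0) = 4 and 3·5^0 + 7^0 = 4; x(1) = 22 and 3·5^1 + 7^1 = 22.
Assume x(j) = 3·5^j + 7^j for all 0 ≤ j ≤ r, where r ≥ 1.
Then x(r+1) = 12x(r) − 35x(r−1) = 12·(3·5^r + 7^r) − 35·(3·5^{r−1} + 7^{r−1}) = 3·(12·5 − 35)5^{r−1} + (12·7 − 35)7^{r−1} = 75·5^{r−1} + 49·7^{r−1} = 3·5^{r+1} + 7^{r+1}.
By strong induction, x(m) = 3·5^m + 7^m for all m ≥ 0.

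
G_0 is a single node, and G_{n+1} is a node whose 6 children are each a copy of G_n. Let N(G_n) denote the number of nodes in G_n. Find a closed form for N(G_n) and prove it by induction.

Claim: N(G_n) = (6^{n+1} − 1)/5.

Base case: N(G_0) = 1, and (6^{0+1} − 1)/5 = 1.
Assume N(G_k) = (6^{k+1} − 1)/5.
Then N(G_{k+1}) = 1 + 6N(G_k) = 1 + 6·(6^{k+1} − 1)/5 = 1 + (6^{k+2} − 6)/5 = (5 + 6^{k+2} − 6)/5 = (6^{k+2} − 1)/5.
So the formula holds for k+1, and by induction N(G_n) = (6^{n+1} − 1)/5 for all n ≥ 0.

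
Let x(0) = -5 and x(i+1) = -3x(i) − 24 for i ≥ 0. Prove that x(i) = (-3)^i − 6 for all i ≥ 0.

Base case: x(0) = -5, and (-3)^0 − 6 = 1 − 6 = -5.
Assume x(r) = (-3)^r − 6 for some r ≥ 0.
Then x(r+1) = -3x(r) − 24 = -3·((-3)^r − 6) − 24 = -3·(-3)^r + 18 − 24 = (-3)^{r+1} − 6.
By induction, x(i) = (-3)^i − 6 for all i ≥ 0.

x(i) = (-3)^i − 6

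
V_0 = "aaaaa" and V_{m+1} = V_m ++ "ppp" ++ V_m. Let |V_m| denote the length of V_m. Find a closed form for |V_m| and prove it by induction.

Claim: |V_m| = 2^{m+3} − 3.

Base case: |V_0| = 5, and 2^{0+3} − 3 = 5.
Assume |V_j| = 2^{j+3} − 3.
Then |V_{j+1}| = |V_j| + 3 + |V_j| = 2|V_j| + 3 = 2(2^{j+3} − 3) + 3 = 2^{j+1+3} − 6 + 3 = 2^{j+1+3} − 3.
So the formula holds for j+1, and by induction |V_m| = 2^{m+3} − 3 for all m ≥ 0.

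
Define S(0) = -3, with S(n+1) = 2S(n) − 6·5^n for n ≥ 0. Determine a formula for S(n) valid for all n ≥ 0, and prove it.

Claim: S(n) = -2^n − 2·5^n.

Base case: S(0) = -3, and -2^0 − 2·5^0 = -1 − 2 = -3.
Assume S(r) = -2^r − 2·5^r for some r ≥ 0.
Then S(r+1) = 2S(r) − 6·5^r = 2·(-2^r − 2·5^r) − 6·5^r = -2^{r+1} − 4·5^r − 6·5^r = -2^{r+1} − 10·5^r = -2^{r+1} − 2·5^{r+1}.
So the formula holds for r+1, and by induction S(n) = -2^n − 2·5^n for all n ≥ 0.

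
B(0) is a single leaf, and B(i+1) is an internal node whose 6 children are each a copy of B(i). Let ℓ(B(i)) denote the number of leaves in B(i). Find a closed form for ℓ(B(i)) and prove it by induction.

Claim: ℓ(B(i)) = 6^i.

Base case: ℓ(B(0)) = 1, and 6^0 = 1.
Assume ℓ(B(m)) = 6^m.
Then ℓ(B(m+1)) = 6·ℓ(B(m)) = 6·6^m = 6^{m+1}.
This completes the inductive step, so ℓ(B(i)) = 6^i for all i ≥ 0.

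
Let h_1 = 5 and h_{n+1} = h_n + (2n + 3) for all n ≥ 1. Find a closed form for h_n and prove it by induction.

Claim: h_n = n^2 + 2n + 2.

Base case: h_1 = 5, and 1^2 + 2·1 + 2 = 5.
Assume h_m = m^2 + 2m + 2.
Then h_{m+1} = h_m + (2m + 3) = (m^2 + 2m + 2) + (2m + 3) = m^2 + 4m + 5,
and (m+1)^2 + 2·(m+1) + 2 = m^2 + 4m + 5.
This completes the inductive step, so h_n = n^2 + 2n + 2 for all n ≥ 1.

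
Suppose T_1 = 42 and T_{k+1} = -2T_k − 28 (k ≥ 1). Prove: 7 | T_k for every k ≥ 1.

Base case: T_1 = 42 = 7·6, so 7 | T_1.
Assume 7 | T_r, so T_r = 7t for some integer t.
Then T_{r+1} = -2T_r − 28 = -2·(7t) − 28 = 7(-2t − 4), so 7 | T_{r+1}.
Hence 7 | T_k for every k ≥ 1, by induction.

7 | T_k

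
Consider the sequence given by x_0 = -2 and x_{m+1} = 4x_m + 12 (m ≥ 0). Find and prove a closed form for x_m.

Claim: x_m = 2·4^m − 4.

Base case: x_0 = -2, and 2·4^0 − 4 = 2 − 4 = -2.
Assume x_r = 2·4^r − 4 for some r ≥ 0.
Then x_{r+1} = 4x_r + 12 = 4·(2·4^r − 4) + 12 = 8·4^r − 16 + 12 = 2·4^{r+1} − 4.
Hence x_m = 2·4^m − 4 for every m ≥ 0, by induction.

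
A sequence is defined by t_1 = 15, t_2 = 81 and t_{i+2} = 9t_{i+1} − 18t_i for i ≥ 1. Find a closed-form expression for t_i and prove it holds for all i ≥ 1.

Claim: t_i = 2·6^i + 3^i.

Base cases: t_1 = 15 and 2·6^1 + 3^1 = 15; t_2 = 81 and 2·6^2 + 3^2 = 81.
Assume t_j = 2·6^j + 3^j for all 1 ≤ j ≤ r, where r ≥ 2.
Then t_{r+1} = 9t_r − 18t_{r−1} = 9·(2·6^r + 3^r) − 18·(2·6^{r−1} + 3^{r−1}) = 2·(9·6 − 18)6^{r−1} + (9·3 − 18)3^{r−1} = 72·6^{r−1} + 9·3^{r−1} = 2·6^{r+1} + 3^{r+1}.
So the formula holds for r+1, and by strong induction t_i = 2·6^i + 3^i for all i ≥ 1.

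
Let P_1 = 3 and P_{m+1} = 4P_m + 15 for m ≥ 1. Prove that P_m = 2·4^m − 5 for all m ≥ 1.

Base case: P_1 = 3, and 2·4^1 − 5 = 8 − 5 = 3.
Assume P_k = 2·4^k − 5 for some k ≥ 1.
Then P_{k+1} = 4P_k + 15 = 4·(2·4^k − 5) + 15 = 8·4^k − 20 + 15 = 2·4^{k+1} − 5.
This completes the inductive step, so P_m = 2·4^m − 5 for all m ≥ 1.

P_m = 2·4^m − 5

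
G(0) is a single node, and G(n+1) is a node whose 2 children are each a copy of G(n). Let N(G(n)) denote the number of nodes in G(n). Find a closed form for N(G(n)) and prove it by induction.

Claim: N(G(n)) = 2^{n+1} − 1.

Base case: N(G(0)) = 1, and 2^{0+1} − 1 = 1.
Assume N(G(r)) = 2^{r+1} − 1.
Then N(G(r+1)) = 1 + 2N(G(r)) = 1 + 2(2^{r+1} − 1) = 2^{r+2} − 2 + 1 = 2^{r+2} − 1.
So the formula holds for r+1, and by induction N(G(n)) = 2^{n+1} − 1 for all n ≥ 0.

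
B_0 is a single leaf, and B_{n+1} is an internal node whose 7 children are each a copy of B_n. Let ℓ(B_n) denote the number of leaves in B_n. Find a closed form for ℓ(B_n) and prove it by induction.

Claim: ℓ(B_n) = 7^n.

Base case: ℓ(B_0) = 1, and 7^0 = 1.
Assume ℓ(B_k) = 7^k.
Then ℓ(B_{k+1}) = 7·ℓ(B_k) = 7·7^k = 7^{k+1}.
This completes the inductive step, so ℓ(B_n) = 7^n for all n ≥ 0.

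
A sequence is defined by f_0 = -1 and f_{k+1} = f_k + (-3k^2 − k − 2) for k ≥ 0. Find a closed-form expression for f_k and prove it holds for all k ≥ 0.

Claim: f_k = -k^3 + k^2 − 2k − 1.

Base case: f_0 = -1, and -0^3 + 0^2 − 2·0 − 1 = -1.
Assume f_m = -m^3 + m^2 − 2m − 1.
Then f_{m+1} = f_m + (-3m^2 − m − 2) = (-m^3 + m^2 − 2m − 1) + (-3m^2 − m − 2) = -m^3 − 2m^2 − 3m − 3,
and -(m+1)^3 + (m+1)^2 − 2·(m+1) − 1 = -m^3 − 2m^2 − 3m − 3.
Hence f_k = -k^3 + k^2 − 2k − 1 for every k ≥ 0, by induction.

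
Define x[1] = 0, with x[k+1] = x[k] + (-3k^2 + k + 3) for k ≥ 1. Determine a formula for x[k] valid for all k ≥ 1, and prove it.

Claim: x[k] = -k^3 + 2k^2 + 2k − 3.

Base case: x[1] = 0, and -1^3 + 2·1^2 + 2·1 − 3 = 0.
Assume x[m] = -m^3 + 2m^2 + 2m − 3.
Then x[m+1] = x[m] + (-3m^2 + m + 3) = (-m^3 + 2m^2 + 2m − 3) + (-3m^2 + m + 3) = -m^3 − m^2 + 3m,
and -(m+1)^3 + 2·(m+1)^2 + 2·(m+1) − 3 = -m^3 − m^2 + 3m.
By induction, x[k] = -k^3 + 2k^2 + 2k − 3 for all k ≥ 1.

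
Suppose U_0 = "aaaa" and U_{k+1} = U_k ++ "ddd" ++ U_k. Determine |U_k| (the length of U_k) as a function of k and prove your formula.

Claim: |U_k| = 7·2^k − 3.

Base case: |U_0| = 4, and 7·2^0 − 3 = 4.
Assume |U_r| = 7·2^r − 3.
Then |U_{r+1}| = |U_r| + 3 + |U_r| = 2|U_r| + 3 = 2(7·2^r − 3) + 3 = 7·2^{r+1} − 6 + 3 = 7·2^{r+1} − 3.
So the formula holds for r+1, and by induction |U_k| = 7·2^k − 3 for all k ≥ 0.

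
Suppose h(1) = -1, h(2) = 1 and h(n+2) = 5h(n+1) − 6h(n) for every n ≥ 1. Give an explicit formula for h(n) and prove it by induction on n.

Claim: h(n) = 3^n − 2·2^n.

Base cases: h(1) = -1 and 3^1 − 2·2^1 = -1; h(2) = 1 and 3^2 − 2·2^2 = 1.
Assume h(j) = 3^j − 2·2^j for all 1 ≤ j ≤ k, where k ≥ 2.
Then h(k+1) = 5h(k) − 6h(k−1) = 5·(3^k − 2·2^k) − 6·(3^{k−1} − 2·2^{k−1}) = (5·3 − 6)3^{k−1} − 2·(5·2 − 6)2^{k−1} = 9·3^{k−1} − 8·2^{k−1} = 3^{k+1} − 2·2^{k+1}.
This completes the inductive step, so h(n) = 3^n − 2·2^n for all n ≥ 1.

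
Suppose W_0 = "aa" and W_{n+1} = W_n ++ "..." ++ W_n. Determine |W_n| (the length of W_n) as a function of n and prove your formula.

Claim: |W_n| = 5·2^n − 3.

Base case: |W_0| = 2, and 5·2^0 − 3 = 2.
Assume |W_m| = 5·2^m − 3.
Then |W_{m+1}| = |W_m| + 3 + |W_m| = 2|W_m| + 3 = 2(5·2^m − 3) + 3 = 5·2^{m+1} − 6 + 3 = 5·2^{m+1} − 3.
Hence |W_n| = 5·2^n − 3 for every n ≥ 0, by induction.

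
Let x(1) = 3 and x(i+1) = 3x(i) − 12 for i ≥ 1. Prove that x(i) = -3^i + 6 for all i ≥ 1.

Base case: x(1) = 3, and -3^1 + 6 = -3 + 6 = 3.
Assume x(r) = -3^r + 6 for some r ≥ 1.
Then x(r+1) = 3x(r) − 12 = 3·(-3^r + 6) − 12 = -3^{r+1} + 18 − 12 = -3^{r+1} + 6.
So the formula holds for r+1, and by induction x(i) = -3^i + 6 for all i ≥ 1.

x(i) = -3^i + 6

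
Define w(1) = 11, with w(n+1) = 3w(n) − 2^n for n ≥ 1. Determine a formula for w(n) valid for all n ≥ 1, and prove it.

Claim: w(n) = 3·3^n + 2^n.

Base case: w(1) = 11, and 3·3^1 + 2^1 = 9 + 2 = 11.
Assume w(m) = 3·3^m + 2^m for some m ≥ 1.
Then w(m+1) = 3w(m) − 2^m = 3·(3·3^m + 2^m) − 2^m = 3·3^{m+1} + 3·2^m − 2^m = 3·3^{m+1} + 2·2^m = 3·3^{m+1} + 2^{m+1}.
So the formula holds for m+1, and by induction w(n) = 3·3^n + 2^n for all n ≥ 1.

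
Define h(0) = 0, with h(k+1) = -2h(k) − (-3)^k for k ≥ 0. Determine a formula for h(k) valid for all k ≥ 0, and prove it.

Claim: h(k) = -(-2)^k + (-3)^k.

Base case: h(0) = 0, and -(-2)^0 + (-3)^0 = -1 + 1 = 0.
Assume h(r) = -(-2)^r + (-3)^r for some r ≥ 0.
Then h(r+1) = -2h(r) − (-3)^r = -2·(-(-2)^r + (-3)^r) − (-3)^r = -(-2)^{r+1} − 2·(-3)^r − (-3)^r = -(-2)^{r+1} − 3·(-3)^r = -(-2)^{r+1} + (-3)^{r+1}.
Hence h(k) = -(-2)^k + (-3)^k for every k ≥ 0, by induction.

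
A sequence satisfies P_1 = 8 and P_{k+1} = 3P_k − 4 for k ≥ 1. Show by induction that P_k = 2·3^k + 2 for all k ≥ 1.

Base case: P_1 = 8, and 2·3^1 + 2 = 6 + 2 = 8.
Assume P_r = 2·3^r + 2 for some r ≥ 1.
Then P_{r+1} = 3P_r − 4 = 3·(2·3^r + 2) − 4 = 6·3^r + 6 − 4 = 2·3^{r+1} + 2.
Hence P_k = 2·3^k + 2 for every k ≥ 1, by induction.

P_k = 2·3^k + 2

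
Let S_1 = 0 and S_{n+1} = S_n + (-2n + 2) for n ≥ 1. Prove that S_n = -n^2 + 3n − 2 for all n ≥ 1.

Base case: S_1 = 0, and -1^2 + 3·1 − 2 = 0.
Assume S_r = -r^2 + 3r − 2.
Then S_{r+1} = S_r + (-2r + 2) = (-r^2 + 3r − 2) + (-2r + 2) = -r^2 + r,
and -(r+1)^2 + 3·(r+1) − 2 = -r^2 + r.
By induction, S_n = -n^2 + 3n − 2 for all n ≥ 1.

S_n = -n^2 + 3n − 2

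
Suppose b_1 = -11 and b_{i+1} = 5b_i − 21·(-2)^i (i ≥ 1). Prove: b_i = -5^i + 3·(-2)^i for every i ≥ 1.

Base case: b_1 = -11, and -5^1 + 3·(-2)^1 = -5 − 6 = -11.
Assume b_m = -5^m + 3·(-2)^m for some m ≥ 1.
Then b_{m+1} = 5b_m − 21·(-2)^m = 5·(-5^m + 3·(-2)^m) − 21·(-2)^m = -5^{m+1} + 15·(-2)^m − 21·(-2)^m = -5^{m+1} − 6·(-2)^m = -5^{m+1} + 3·(-2)^{m+1}.
This completes the inductive step, so b_i = -5^i + 3·(-2)^i for all i ≥ 1.

b_i = -5^i + 3·(-2)^i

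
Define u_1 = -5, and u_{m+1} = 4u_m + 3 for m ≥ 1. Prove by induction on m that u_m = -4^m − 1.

Base case: u_1 = -5, and -4^1 − 1 = -4 − 1 = -5.
Assume u_r = -4^r − 1 for some r ≥ 1.
Then u_{r+1} = 4u_r + 3 = 4·(-4^r − 1) + 3 = -4^{r+1} − 4 + 3 = -4^{r+1} − 1.
So the formula holds for r+1, and by induction u_m = -4^m − 1 for all m ≥ 1.

u_m = -4^m − 1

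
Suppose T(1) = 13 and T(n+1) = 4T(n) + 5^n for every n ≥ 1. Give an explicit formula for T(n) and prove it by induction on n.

Claim: T(n) = 2·4^n + 5^n.

Base case: T(1) = 13, and 2·4^1 + 5^1 = 8 + 5 = 13.
Assume T(m) = 2·4^m + 5^m for some m ≥ 1.
Then T(m+1) = 4T(m) + 5^m = 4·(2·4^m + 5^m) + 5^m = 2·4^{m+1} + 4·5^m + 5^m = 2·4^{m+1} + 5·5^m = 2·4^{m+1} + 5^{m+1}.
By induction, T(n) = 2·4^n + 5^n for all n ≥ 1.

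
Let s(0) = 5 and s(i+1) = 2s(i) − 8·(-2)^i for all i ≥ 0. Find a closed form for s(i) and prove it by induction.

Claim: s(i) = 3·2^i + 2·(-2)^i.

Base case: s(0) = 5, and 3·2^0 + 2·(-2)^0 = 3 + 2 = 5.
Assume s(k) = 3·2^k + 2·(-2)^k for some k ≥ 0.
Then s(k+1) = 2s(k) − 8·(-2)^k = 2·(3·2^k + 2·(-2)^k) − 8·(-2)^k = 3·2^{k+1} + 4·(-2)^k − 8·(-2)^k = 3·2^{k+1} − 4·(-2)^k = 3·2^{k+1} + 2·(-2)^{k+1}.
Hence s(i) = 3·2^i + 2·(-2)^i for every i ≥ 0, by induction.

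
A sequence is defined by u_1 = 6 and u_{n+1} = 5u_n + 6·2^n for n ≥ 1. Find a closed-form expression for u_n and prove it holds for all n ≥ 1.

Claim: u_n = 2·5^n − 2·2^n.

Base case: u_1 = 6, and 2·5^1 − 2·2^1 = 10 − 4 = 6.
Assume u_j = 2·5^j − 2·2^j for some j ≥ 1.
Then u_{j+1} = 5u_j + 6·2^j = 5·(2·5^j − 2·2^j) + 6·2^j = 2·5^{j+1} − 10·2^j + 6·2^j = 2·5^{j+1} − 4·2^j = 2·5^{j+1} − 2·2^{j+1}.
Hence u_n = 2·5^n − 2·2^n for every n ≥ 1, by induction.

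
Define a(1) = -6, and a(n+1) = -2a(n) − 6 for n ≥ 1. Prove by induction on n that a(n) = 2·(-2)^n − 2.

Base case: a(1) = -6, and 2·(-2)^1 − 2 = -4 − 2 = -6.
Assume a(j) = 2·(-2)^j − 2 for some j ≥ 1.
Then a(j+1) = -2a(j) − 6 = -2·(2·(-2)^j − 2) − 6 = -4·(-2)^j + 4 − 6 = 2·(-2)^{j+1} − 2.
Hence a(n) = 2·(-2)^n − 2 for every n ≥ 1, by induction.

a(n) = 2·(-2)^n − 2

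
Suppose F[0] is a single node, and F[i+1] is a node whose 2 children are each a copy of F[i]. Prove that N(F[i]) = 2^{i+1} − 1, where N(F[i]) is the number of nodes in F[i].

Base case: N(F[0]) = 1, and 2^{0+1} − 1 = 1.
Assume N(F[m]) = 2^{m+1} − 1.
Then N(F[m+1]) = 1 + 2N(F[m]) = 1 + 2(2^{m+1} − 1) = 2^{m+2} − 2 + 1 = 2^{m+2} − 1.
By induction, N(F[i]) = 2^{i+1} − 1 for all i ≥ 0.

N(F[i]) = 2^{i+1} − 1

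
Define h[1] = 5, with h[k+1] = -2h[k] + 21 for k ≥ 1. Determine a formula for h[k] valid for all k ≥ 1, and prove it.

Claim: h[k] = (-2)^k + 7.

Base case: h[1] = 5, and (-2)^1 + 7 = -2 + 7 = 5.
Assume h[j] = (-2)^j + 7 for some j ≥ 1.
Then h[j+1] = -2h[j] + 21 = -2·((-2)^j + 7) + 21 = -2·(-2)^j − 14 + 21 = (-2)^{j+1} + 7.
So the formula holds for j+1, and by induction h[k] = (-2)^k + 7 for all k ≥ 1.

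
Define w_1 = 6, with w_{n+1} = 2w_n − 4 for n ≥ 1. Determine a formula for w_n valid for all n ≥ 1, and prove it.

Claim: w_n = 2^n + 4.

Base case: w_1 = 6, and 2^1 + 4 = 2 + 4 = 6.
Assume w_r = 2^r + 4 for some r ≥ 1.
Then w_{r+1} = 2w_r − 4 = 2·(2^r + 4) − 4 = 2^{r+1} + 8 − 4 = 2^{r+1} + 4.
So the formula holds for r+1, and by induction w_n = 2^n + 4 for all n ≥ 1.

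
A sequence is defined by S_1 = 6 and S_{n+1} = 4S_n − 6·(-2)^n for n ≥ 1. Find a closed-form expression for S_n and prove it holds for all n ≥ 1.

Claim: S_n = 2·4^n + (-2)^n.

Base case: S_1 = 6, and 2·4^1 + (-2)^1 = 8 − 2 = 6.
Assume S_k = 2·4^k + (-2)^k for some k ≥ 1.
Then S_{k+1} = 4S_k − 6·(-2)^k = 4·(2·4^k + (-2)^k) − 6·(-2)^k = 2·4^{k+1} + 4·(-2)^k − 6·(-2)^k = 2·4^{k+1} − 2·(-2)^k = 2·4^{k+1} + (-2)^{k+1}.
By induction, S_n = 2·4^n + (-2)^n for all n ≥ 1.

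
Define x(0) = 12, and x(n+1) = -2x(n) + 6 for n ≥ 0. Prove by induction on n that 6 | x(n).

Base case: x(0) = 12 = 6·2, so 6 | x(0).
Assume 6 | x(k), so x(k) = 6t for some integer t.
Then x(k+1) = -2x(k) + 6 = -2·(6t) + 6 = 6(-2t + 1), so 6 | x(k+1).
By induction, 6 | x(n) for all n ≥ 0.

6 | x(n)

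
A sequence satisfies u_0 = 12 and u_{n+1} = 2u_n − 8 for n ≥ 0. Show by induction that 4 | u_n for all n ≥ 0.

Base case: u_0 = 12 = 4·3, so 4 | u_0.
Assume 4 | u_j, so u_j = 4t for some integer t.
Then u_{j+1} = 2u_j − 8 = 2·(4t) − 8 = 4(2t − 2), so 4 | u_{j+1}.
This completes the inductive step, so 4 | u_n for all n ≥ 0.

4 | u_n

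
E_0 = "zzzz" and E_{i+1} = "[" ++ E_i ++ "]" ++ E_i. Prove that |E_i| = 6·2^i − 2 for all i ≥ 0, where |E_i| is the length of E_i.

Base case: |E_0| = 4, and 6·2^0 − 2 = 4.
Assume |E_j| = 6·2^j − 2.
Then |E_{j+1}| = 1 + |E_j| + 1 + |E_j| = 2|E_j| + 2 = 2(6·2^j − 2) + 2 = 6·2^{j+1} − 4 + 2 = 6·2^{j+1} − 2.
Hence |E_i| = 6·2^i − 2 for every i ≥ 0, by induction.

|E_i| = 6·2^i − 2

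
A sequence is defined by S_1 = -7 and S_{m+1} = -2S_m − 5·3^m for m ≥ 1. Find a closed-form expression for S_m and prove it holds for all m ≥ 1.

Claim: S_m = 2·(-2)^m − 3^m.

Base case: S_1 = -7, and 2·(-2)^1 − 3^1 = -4 − 3 = -7.
Assume S_j = 2·(-2)^j − 3^j for some j ≥ 1.
Then S_{j+1} = -2S_j − 5·3^j = -2·(2·(-2)^j − 3^j) − 5·3^j = 2·(-2)^{j+1} + 2·3^j − 5·3^j = 2·(-2)^{j+1} − 3·3^j = 2·(-2)^{j+1} − 3^{j+1}.
This completes the inductive step, so S_m = 2·(-2)^m − 3^m for all m ≥ 1.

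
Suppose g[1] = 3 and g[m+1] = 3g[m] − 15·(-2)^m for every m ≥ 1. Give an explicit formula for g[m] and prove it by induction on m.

Claim: g[m] = 3·3^m + 3·(-2)^m.

Base case: g[1] = 3, and 3·3^1 + 3·(-2)^1 = 9 − 6 = 3.
Assume g[r] = 3·3^r + 3·(-2)^r for some r ≥ 1.
Then g[r+1] = 3g[r] − 15·(-2)^r = 3·(3·3^r + 3·(-2)^r) − 15·(-2)^r = 3·3^{r+1} + 9·(-2)^r − 15·(-2)^r = 3·3^{r+1} − 6·(-2)^r = 3·3^{r+1} + 3·(-2)^{r+1}.
So the formula holds for r+1, and by induction g[m] = 3·3^m + 3·(-2)^m for all m ≥ 1.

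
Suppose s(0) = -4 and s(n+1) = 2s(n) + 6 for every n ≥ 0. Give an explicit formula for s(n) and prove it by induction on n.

Claim: s(n) = 2^{n+1} − 6.

Base case: s(0) = -4, and 2^{0+1} − 6 = 2 − 6 = -4.
Assume s(r) = 2^{r+1} − 6 for some r ≥ 0.
Then s(r+1) = 2s(r) + 6 = 2·(2^{r+1} − 6) + 6 = 2^{r+2} − 12 + 6 = 2^{r+2} − 6.
Hence s(n) = 2^{n+1} − 6 for every n ≥ 0, by induction.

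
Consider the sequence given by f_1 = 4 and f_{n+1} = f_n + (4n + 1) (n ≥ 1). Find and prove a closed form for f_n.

Claim: f_n = 2n^2 − n + 3.

Base case: f_1 = 4, and 2·1^2 − 1 + 3 = 4.
Assume f_m = 2m^2 − m + 3.
Then f_{m+1} = f_m + (4m + 1) = (2m^2 − m + 3) + (4m + 1) = 2m^2 + 3m + 4,
and 2·(m+1)^2 − (m+1) + 3 = 2m^2 + 3m + 4.
Hence f_n = 2n^2 − n + 3 for every n ≥ 1, by induction.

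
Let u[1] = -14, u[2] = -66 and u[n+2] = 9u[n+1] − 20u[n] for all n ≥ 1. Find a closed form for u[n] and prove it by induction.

Claim: u[n] = -4^n − 2·5^n.

Base cases: u[1] = -14 and -4^1 − 2·5^1 = -14; u[2] = -66 and -4^2 − 2·5^2 = -66.
Assume u[j] = -4^j − 2·5^j for all 1 ≤ j ≤ r, where r ≥ 2.
Then u[r+1] = 9u[r] − 20u[r−1] = 9·(-4^r − 2·5^r) − 20·(-4^{r−1} − 2·5^{r−1}) = -(9·4 − 20)4^{r−1} − 2·(9·5 − 20)5^{r−1} = -16·4^{r−1} − 50·5^{r−1} = -4^{r+1} − 2·5^{r+1}.
Hence u[n] = -4^n − 2·5^n for every n ≥ 1, by strong induction.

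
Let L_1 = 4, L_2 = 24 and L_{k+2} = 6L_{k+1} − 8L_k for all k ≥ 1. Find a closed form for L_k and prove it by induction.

Claim: L_k = 2·4^k − 2·2^k.

Base cases: L_1 = 4 and 2·4^1 − 2·2^1 = 4; L_2 = 24 and 2·4^2 − 2·2^2 = 24.
Assume L_i = 2·4^i − 2·2^i for all 1 ≤ i ≤ j, where j ≥ 2.
Then L_{j+1} = 6L_j − 8L_{j−1} = 6·(2·4^j − 2·2^j) − 8·(2·4^{j−1} − 2·2^{j−1}) = 2·(6·4 − 8)4^{j−1} − 2·(6·2 − 8)2^{j−1} = 32·4^{j−1} − 8·2^{j−1} = 2·4^{j+1} − 2·2^{j+1}.
So the formula holds for j+1, and by strong induction L_k = 2·4^k − 2·2^k for all k ≥ 1.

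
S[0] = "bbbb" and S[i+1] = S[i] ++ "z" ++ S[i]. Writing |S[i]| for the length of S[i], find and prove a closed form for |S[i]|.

Claim: |S[i]| = 5·2^i − 1.

Base case: |S[0]| = 4, and 5·2^0 − 1 = 4.
Assume |S[m]| = 5·2^m − 1.
Then |S[m+1]| = |S[m]| + 1 + |S[m]| = 2|S[m]| + 1 = 2(5·2^m − 1) + 1 = 5·2^{m+1} − 2 + 1 = 5·2^{m+1} − 1.
By induction, |S[i]| = 5·2^i − 1 for all i ≥ 0.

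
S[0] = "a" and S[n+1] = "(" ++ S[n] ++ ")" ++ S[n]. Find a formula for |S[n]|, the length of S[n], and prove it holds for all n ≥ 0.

Claim: |S[n]| = 3·2^n − 2.

Base case: |S[0]| = 1, and 3·2^0 − 2 = 1.
Assume |S[k]| = 3·2^k − 2.
Then |S[k+1]| = 1 + |S[k]| + 1 + |S[k]| = 2|S[k]| + 2 = 2(3·2^k − 2) + 2 = 3·2^{k+1} − 4 + 2 = 3·2^{k+1} − 2.
By induction, |S[n]| = 3·2^n − 2 for all n ≥ 0.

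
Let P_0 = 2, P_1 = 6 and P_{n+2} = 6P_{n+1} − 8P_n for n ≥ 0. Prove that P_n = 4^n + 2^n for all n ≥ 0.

Base cases: P_0 = 2 and 4^0 + 2^0 = 2; P_1 = 6 and 4^1 + 2^1 = 6.
Assume P_j = 4^j + 2^j for all 0 ≤ j ≤ r, where r ≥ 1.
Then P_{r+1} = 6P_r − 8P_{r−1} = 6·(4^r + 2^r) − 8·(4^{r−1} + 2^{r−1}) = (6·4 − 8)4^{r−1} + (6·2 − 8)2^{r−1} = 16·4^{r−1} + 4·2^{r−1} = 4^{r+1} + 2^{r+1}.
Hence P_n = 4^n + 2^n for every n ≥ 0, by strong induction.

P_n = 4^n + 2^n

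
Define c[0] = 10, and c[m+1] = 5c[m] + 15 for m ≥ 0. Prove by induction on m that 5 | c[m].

Base case: c[0] = 10 = 5·2, so 5 | c[0].
Assume 5 | c[k], so c[k] = 5t for some integer t.
Then c[k+1] = 5c[k] + 15 = 5·(5t) + 15 = 5(5t + 3), so 5 | c[k+1].
Hence 5 | c[m] for every m ≥ 0, by induction.

5 | c[m]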